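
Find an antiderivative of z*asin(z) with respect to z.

Use integration by parts with u = arcsin(z), dv = z dz.
Then du = 1/sqrt(-z**2 + 1) dz.

z**2*asin(z)/2 + z*sqrt(-z**2 + 1)/4 - asin(z)/4 + C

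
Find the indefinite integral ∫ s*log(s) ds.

Use integration by parts with u = log(s), dv = s ds.
Then du = 1/s ds and v = s**2/2.

s**2*log(s)/2 - s**2/4 + C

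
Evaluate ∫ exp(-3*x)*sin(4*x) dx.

-3*exp(-3*x)*sin(4*x)/25 - 4*exp(-3*x)*cos(4*x)/25 + C

Let I denote the integral. Integrate by parts with u = sin(4*x), dv = exp(-3*x) dx, so v = -exp(-3*x)/3: I = -exp(-3*x)*sin(4*x)/3 + (4/3)·∫ exp(-3*x)*cos(4*x) dx.
Apply parts again with u = cos(4*x), dv = exp(-3*x) dx: ∫ exp(-3*x)*cos(4*x) dx = -exp(-3*x)*cos(4*x)/3 − (4/3)·I. Substituting back brings back I: I = -exp(-3*x)*sin(4*x)/3 - 4*exp(-3*x)*cos(4*x)/9 − (16/9)·I.
Solving for I: (1 + 16/9)·I equals the remaining terms, so I = (9/25)·(-exp(-3*x)*sin(4*x)/3 - 4*exp(-3*x)*cos(4*x)/9).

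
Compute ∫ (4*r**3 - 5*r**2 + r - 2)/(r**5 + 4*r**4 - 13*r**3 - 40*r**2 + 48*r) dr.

Factor the denominator: r*(r - 3)*(r - 1)*(r + 4)**2.
Partial-fraction decomposition: -2117/(9800*(r + 4)) + 171/(70*(r + 4)**2) + 1/(25*(r - 1)) + 32/(147*(r - 3)) - 1/(24*r).
Integrate each term; A/(r−a) gives A·log|r−a|; A/(r−a)² gives −A/(r−a).

-log(r)/24 + 32*log(r - 3)/147 + log(r - 1)/25 - 2117*log(r + 4)/9800 - 171/(70*r + 280) + C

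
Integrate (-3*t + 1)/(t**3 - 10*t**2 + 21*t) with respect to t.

Factor the denominator: t*(t - 7)*(t - 3).
Partial-fraction decomposition: 2/(3*(t - 3)) - 5/(7*(t - 7)) + 1/(21*t).
Integrate each term: A/(t−a) contributes A·log|t−a|.

log(t)/21 - 5*log(t - 7)/7 + 2*log(t - 3)/3 + C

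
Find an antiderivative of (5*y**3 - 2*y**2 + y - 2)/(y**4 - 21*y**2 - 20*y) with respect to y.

Factor the denominator: y*(y - 5)*(y + 1)*(y + 4).
Partial-fraction decomposition: 179/(54*(y + 4)) - 5/(9*(y + 1)) + 289/(135*(y - 5)) + 1/(10*y).
Integrate each term: A/(y−a) contributes A·log|y−a|.

log(y)/10 + 289*log(y - 5)/135 - 5*log(y + 1)/9 + 179*log(y + 4)/54 + C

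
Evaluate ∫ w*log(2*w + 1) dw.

w**2*log(2*w + 1)/2 - w**2/4 + w/4 - log(2*w + 1)/8 + C

Use integration by parts with u = log(2*w + 1), dv = w dw.
Then du = 2/(2*w + 1) dw and v = w**2/2.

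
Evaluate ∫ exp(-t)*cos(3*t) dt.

Let I denote the integral. Integrate by parts with u = cos(3*t), dv = exp(-t) dt, so v = -exp(-t): I = -exp(-t)*cos(3*t) − 3·∫ exp(-t)*sin(3*t) dt.
Apply parts again with u = sin(3*t), dv = exp(-t) dt: ∫ exp(-t)*sin(3*t) dt = -exp(-t)*sin(3*t) + 3·I. Substituting back brings back I: I = 3*exp(-t)*sin(3*t) - exp(-t)*cos(3*t) − 9·I.
Solving for I: (1 + 9)·I equals the remaining terms, so I = (1/10)·(3*exp(-t)*sin(3*t) - exp(-t)*cos(3*t)).

3*exp(-t)*sin(3*t)/10 - exp(-t)*cos(3*t)/10 + C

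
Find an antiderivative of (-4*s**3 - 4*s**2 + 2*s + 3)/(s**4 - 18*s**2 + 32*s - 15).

Factor the denominator: (s - 3)*(s - 1)**2*(s + 5).
Partial-fraction decomposition: -131/(96*(s + 5)) + 19/(12*(s - 1)) + 1/(4*(s - 1)**2) - 135/(32*(s - 3)).
Integrate each term; A/(s−a) gives A·log|s−a|; A/(s−a)² gives −A/(s−a).

-135*log(s - 3)/32 + 19*log(s - 1)/12 - 131*log(s + 5)/96 - 1/(4*s - 4) + C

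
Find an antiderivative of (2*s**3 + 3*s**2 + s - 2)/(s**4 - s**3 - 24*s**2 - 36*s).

log(s)/18 + 34*log(s - 6)/27 - log(s + 2)/2 + 32*log(s + 3)/27 + C

Factor the denominator: s*(s - 6)*(s + 2)*(s + 3).
Partial-fraction decomposition: 32/(27*(s + 3)) - 1/(2*(s + 2)) + 34/(27*(s - 6)) + 1/(18*s).
Integrate each term: A/(s−a) contributes A·log|s−a|.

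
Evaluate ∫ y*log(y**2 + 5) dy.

y**2*log(y**2 + 5)/2 - y**2/2 + 5*log(y**2 + 5)/2 + C

Let u = y**2 + 5, so du = (2*y) dy.
The integral becomes (1/2)·∫ log(u) du; integrate by parts with u′=log(u), dv′=du.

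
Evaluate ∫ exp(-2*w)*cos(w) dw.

Let I denote the integral. Integrate by parts with u = cos(w), dv = exp(-2*w) dw, so v = -exp(-2*w)/2: I = -exp(-2*w)*cos(w)/2 − (1/2)·∫ exp(-2*w)*sin(w) dw.
Apply parts again with u = sin(w), dv = exp(-2*w) dw: ∫ exp(-2*w)*sin(w) dw = -exp(-2*w)*sin(w)/2 + (1/2)·I. Substituting back brings back I: I = exp(-2*w)*sin(w)/4 - exp(-2*w)*cos(w)/2 − (1/4)·I.
Solving for I: (1 + 1/4)·I equals the remaining terms, so I = (4/5)·(exp(-2*w)*sin(w)/4 - exp(-2*w)*cos(w)/2).

exp(-2*w)*sin(w)/5 - 2*exp(-2*w)*cos(w)/5 + C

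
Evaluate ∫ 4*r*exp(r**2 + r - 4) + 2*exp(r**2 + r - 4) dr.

Let u = r**2 + r - 4, so du = (2*r + 1) dr.
Rewriting, the integral becomes 2·∫ e^u du = 2·e^u.
Substituting back, u = r**2 + r - 4.

2*exp(r**2 + r - 4) + C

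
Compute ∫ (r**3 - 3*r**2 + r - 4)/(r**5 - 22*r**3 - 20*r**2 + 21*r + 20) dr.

Factor the denominator: (r - 5)*(r - 1)*(r + 1)**2*(r + 4).
Partial-fraction decomposition: -8/(27*(r + 4)) + 7/(36*(r + 1)) - 1/(4*(r + 1)**2) + 1/(16*(r - 1)) + 17/(432*(r - 5)).
Integrate each term; A/(r−a) gives A·log|r−a|; A/(r−a)² gives −A/(r−a).

17*log(r - 5)/432 + log(r - 1)/16 + 7*log(r + 1)/36 - 8*log(r + 4)/27 + 1/(4*r + 4) + C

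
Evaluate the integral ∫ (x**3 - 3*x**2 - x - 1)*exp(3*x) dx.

Use integration by parts with u = x**3 - 3*x**2 - x - 1, dv = exp(3*x) dx, so v = exp(3*x)/3.
Apply parts 3 times (tabular method): alternate signs, differentiate u down to 0, integrate dv up.

(9*x**3 - 36*x**2 + 15*x - 14)*exp(3*x)/27 + C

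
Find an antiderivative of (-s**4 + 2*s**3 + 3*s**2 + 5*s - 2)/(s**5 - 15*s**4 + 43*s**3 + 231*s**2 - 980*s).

Factor the denominator: s*(s - 7)**2*(s - 5)*(s + 4).
Partial-fraction decomposition: -179/(2178*(s + 4)) - 277/(180*(s - 5)) + 14681/(23716*(s - 7)) - 1535/(154*(s - 7)**2) + 1/(490*s).
Integrate each term; A/(s−a) gives A·log|s−a|; A/(s−a)² gives −A/(s−a).

log(s)/490 + 14681*log(s - 7)/23716 - 277*log(s - 5)/180 - 179*log(s + 4)/2178 + 1535/(154*s - 1078) + C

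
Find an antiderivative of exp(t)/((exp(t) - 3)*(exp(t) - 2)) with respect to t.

Let u = e^t, du = e^t dt.
The integral becomes ∫ du/((u-3)(u-2)); decompose into partial fractions.

log(exp(t) - 3) - log(exp(t) - 2) + C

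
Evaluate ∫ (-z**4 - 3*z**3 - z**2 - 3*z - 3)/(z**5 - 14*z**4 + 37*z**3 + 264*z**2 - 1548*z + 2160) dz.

14221*log(z - 6)/1452 - 479*log(z - 4)/36 + 61*log(z - 3)/24 - 263*log(z + 5)/8712 + 667/(22*z - 132) + C

Factor the denominator: (z - 6)**2*(z - 4)*(z - 3)*(z + 5).
Partial-fraction decomposition: -263/(8712*(z + 5)) + 61/(24*(z - 3)) - 479/(36*(z - 4)) + 14221/(1452*(z - 6)) - 667/(22*(z - 6)**2).
Integrate each term; A/(z−a) gives A·log|z−a|; A/(z−a)² gives −A/(z−a).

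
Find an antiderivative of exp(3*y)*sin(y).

Let I denote the integral. Integrate by parts with u = sin(y), dv = exp(3*y) dy, so v = exp(3*y)/3: I = exp(3*y)*sin(y)/3 − (1/3)·∫ exp(3*y)*cos(y) dy.
Apply parts again with u = cos(y), dv = exp(3*y) dy: ∫ exp(3*y)*cos(y) dy = exp(3*y)*cos(y)/3 + (1/3)·I. Substituting back brings back I: I = exp(3*y)*sin(y)/3 - exp(3*y)*cos(y)/9 − (1/9)·I.
Solving for I: (1 + 1/9)·I equals the remaining terms, so I = (9/10)·(exp(3*y)*sin(y)/3 - exp(3*y)*cos(y)/9).

3*exp(3*y)*sin(y)/10 - exp(3*y)*cos(y)/10 + C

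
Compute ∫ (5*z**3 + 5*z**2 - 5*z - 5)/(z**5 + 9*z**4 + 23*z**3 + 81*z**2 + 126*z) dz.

-5*log(z)/126 + 3*log(z + 2)/26 - 144*log(z + 7)/203 + 1075*log(z**2 + 9)/3393 + 100*atan(z/3)/1131 + C

Factor the denominator: z*(z + 2)*(z + 7)*(z**2 + 9).
Partial-fraction decomposition: 50*(43*z + 18)/(3393*(z**2 + 9)) - 144/(203*(z + 7)) + 3/(26*(z + 2)) - 5/(126*z).
Integrate each term; A/(z−a) gives A·log|z−a|; the (Bz+D)/(z²+p²) term gives a log and an atan.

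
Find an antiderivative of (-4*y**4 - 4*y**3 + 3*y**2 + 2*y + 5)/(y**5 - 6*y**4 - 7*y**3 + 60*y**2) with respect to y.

31*log(y)/720 - 291*log(y - 5)/20 + 1219*log(y - 4)/112 - 95*log(y + 3)/252 - 1/(12*y) + C

Factor the denominator: y**2*(y - 5)*(y - 4)*(y + 3).
Partial-fraction decomposition: -95/(252*(y + 3)) + 1219/(112*(y - 4)) - 291/(20*(y - 5)) + 31/(720*y) + 1/(12*y**2).
Integrate each term; A/(y−a) gives A·log|y−a|; A/(y−a)² gives −A/(y−a).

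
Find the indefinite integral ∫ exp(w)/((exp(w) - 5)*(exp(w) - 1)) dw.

log(exp(w) - 5)/4 - log(exp(w) - 1)/4 + C

Let u = e^w, du = e^w dw.
The integral becomes ∫ du/((u-1)(u-5)); decompose into partial fractions.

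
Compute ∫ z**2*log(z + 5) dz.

z**3*log(z + 5)/3 - z**3/9 + 5*z**2/6 - 25*z/3 + 125*log(z + 5)/3 + C

Use integration by parts with u = log(z + 5), dv = z**2 dz.
Then du = 1/(z + 5) dz and v = z**3/3.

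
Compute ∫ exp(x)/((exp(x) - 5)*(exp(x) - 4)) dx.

log(exp(x) - 5) - log(exp(x) - 4) + C

Let u = e^x, du = e^x dx.
The integral becomes ∫ du/((u-5)(u-4)); decompose into partial fractions.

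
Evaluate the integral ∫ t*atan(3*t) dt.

Use integration by parts with u = arctan(3*t), dv = t dt.
Then du = 3/(9*t**2 + 1) dt.

t**2*atan(3*t)/2 - t/6 + atan(3*t)/18 + C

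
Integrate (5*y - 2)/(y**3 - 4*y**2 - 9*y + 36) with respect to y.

Factor the denominator: (y - 4)*(y - 3)*(y + 3).
Partial-fraction decomposition: -17/(42*(y + 3)) - 13/(6*(y - 3)) + 18/(7*(y - 4)).
Integrate each term: A/(y−a) contributes A·log|y−a|.

18*log(y - 4)/7 - 13*log(y - 3)/6 - 17*log(y + 3)/42 + C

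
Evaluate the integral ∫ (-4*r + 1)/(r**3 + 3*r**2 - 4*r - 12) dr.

-7*log(r - 2)/20 - 9*log(r + 2)/4 + 13*log(r + 3)/5 + C

Factor the denominator: (r - 2)*(r + 2)*(r + 3).
Partial-fraction decomposition: 13/(5*(r + 3)) - 9/(4*(r + 2)) - 7/(20*(r - 2)).
Integrate each term: A/(r−a) contributes A·log|r−a|.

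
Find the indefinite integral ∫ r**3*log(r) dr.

r**4*log(r)/4 - r**4/16 + C

Use integration by parts with u = log(r), dv = r**3 dr.
Then du = 1/r dr and v = r**4/4.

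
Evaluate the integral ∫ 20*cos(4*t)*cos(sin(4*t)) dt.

Let u = sin(4*t), so du = (4*cos(4*t)) dt.
Rewriting, the integral becomes 5·∫ cos(u) du = 5·sin(u).
Substituting back, u = sin(4*t).

5*sin(sin(4*t)) + C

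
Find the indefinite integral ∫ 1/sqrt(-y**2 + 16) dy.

Substitute y = 4·sin(θ), so dy = 4·cos(θ) dθ and the radical becomes sqrt(-y**2 + 16) = 4·cos(θ) by the Pythagorean identity.
Integrate the resulting trig expression in θ, then back-substitute θ = asin(y/4), sin(θ) = y/4, cos(θ) = sqrt(-y**2 + 16)/4 (absorbing any constant into C).

asin(y/4) + C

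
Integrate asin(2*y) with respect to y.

Use integration by parts with u = arcsin(2*y), dv = dy.
Then du = 2/sqrt(-4*y**2 + 1) dy.

y*asin(2*y) + sqrt(-4*y**2 + 1)/2 + C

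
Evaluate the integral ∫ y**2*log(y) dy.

y**3*log(y)/3 - y**3/9 + C

Use integration by parts with u = log(y), dv = y**2 dy.
Then du = 1/y dy and v = y**3/3.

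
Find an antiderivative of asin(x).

x*asin(x) + sqrt(-x**2 + 1) + C

Use integration by parts with u = arcsin(x), dv = dx.
Then du = 1/sqrt(-x**2 + 1) dx.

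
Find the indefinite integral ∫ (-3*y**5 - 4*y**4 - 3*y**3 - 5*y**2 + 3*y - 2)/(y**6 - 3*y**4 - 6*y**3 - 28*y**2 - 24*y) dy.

Factor the denominator: y*(y - 3)*(y + 1)*(y + 2)*(y**2 + 4).
Partial-fraction decomposition: -(108*y + 77)/(130*(y**2 + 4)) - 7/(20*(y + 2)) - 2/(5*(y + 1)) - 293/(195*(y - 3)) + 1/(12*y).
Integrate each term; A/(y−a) gives A·log|y−a|; the (By+D)/(y²+p²) term gives a log and an atan.

log(y)/12 - 293*log(y - 3)/195 - 2*log(y + 1)/5 - 7*log(y + 2)/20 - 27*log(y**2 + 4)/65 - 77*atan(y/2)/260 + C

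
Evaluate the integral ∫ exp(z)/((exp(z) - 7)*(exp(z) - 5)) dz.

Let u = e^z, du = e^z dz.
The integral becomes ∫ du/((u-7)(u-5)); decompose into partial fractions.

log(exp(z) - 7)/2 - log(exp(z) - 5)/2 + C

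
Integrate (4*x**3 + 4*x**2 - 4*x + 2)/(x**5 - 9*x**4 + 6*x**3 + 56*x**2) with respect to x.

-59*log(x)/784 + 514*log(x - 7)/441 - 17*log(x - 4)/16 - log(x + 2)/36 - 1/(28*x) + C

Factor the denominator: x**2*(x - 7)*(x - 4)*(x + 2).
Partial-fraction decomposition: -1/(36*(x + 2)) - 17/(16*(x - 4)) + 514/(441*(x - 7)) - 59/(784*x) + 1/(28*x**2).
Integrate each term; A/(x−a) gives A·log|x−a|; A/(x−a)² gives −A/(x−a).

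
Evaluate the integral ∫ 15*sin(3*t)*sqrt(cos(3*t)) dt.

-10*cos(3*t)**(3/2)/3 + C

Let u = cos(3*t), so du = (-3*sin(3*t)) dt.
Rewriting, the integral becomes -5·∫ √u du = -5·(2/3)u^(3/2).
Substituting back, u = cos(3*t).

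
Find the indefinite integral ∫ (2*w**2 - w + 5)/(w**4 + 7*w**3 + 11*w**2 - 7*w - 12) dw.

3*log(w - 1)/20 - 2*log(w + 1)/3 + 13*log(w + 3)/4 - 41*log(w + 4)/15 + C

Factor the denominator: (w - 1)*(w + 1)*(w + 3)*(w + 4).
Partial-fraction decomposition: -41/(15*(w + 4)) + 13/(4*(w + 3)) - 2/(3*(w + 1)) + 3/(20*(w - 1)).
Integrate each term: A/(w−a) contributes A·log|w−a|.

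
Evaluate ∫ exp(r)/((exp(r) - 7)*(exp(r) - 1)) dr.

log(exp(r) - 7)/6 - log(exp(r) - 1)/6 + C

Let u = e^r, du = e^r dr.
The integral becomes ∫ du/((u-7)(u-1)); decompose into partial fractions.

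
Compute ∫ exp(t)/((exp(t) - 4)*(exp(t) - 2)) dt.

log(exp(t) - 4)/2 - log(exp(t) - 2)/2 + C

Let u = e^t, du = e^t dt.
The integral becomes ∫ du/((u-2)(u-4)); decompose into partial fractions.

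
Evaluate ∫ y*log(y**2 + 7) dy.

y**2*log(y**2 + 7)/2 - y**2/2 + 7*log(y**2 + 7)/2 + C

Let u = y**2 + 7, so du = (2*y) dy.
The integral becomes (1/2)·∫ log(u) du; integrate by parts with u′=log(u), dv′=du.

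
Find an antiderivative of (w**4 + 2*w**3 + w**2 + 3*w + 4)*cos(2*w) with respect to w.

Use integration by parts with u = w**4 + 2*w**3 + w**2 + 3*w + 4, dv = cos(2*w) dw, so v = sin(2*w)/2.
Apply parts 4 times (tabular method): alternate signs, differentiate u down to 0, integrate dv up.

w**4*sin(2*w)/2 + w**3*sin(2*w) + w**3*cos(2*w) - w**2*sin(2*w) + 3*w**2*cos(2*w)/2 - w*cos(2*w) + 5*sin(2*w)/2 + C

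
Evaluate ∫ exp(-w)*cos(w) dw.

Let I denote the integral. Integrate by parts with u = cos(w), dv = exp(-w) dw, so v = -exp(-w): I = -exp(-w)*cos(w) − ∫ exp(-w)*sin(w) dw.
Apply parts again with u = sin(w), dv = exp(-w) dw: ∫ exp(-w)*sin(w) dw = -exp(-w)*sin(w) + I. Substituting back brings back I: I = exp(-w)*sin(w) - exp(-w)*cos(w) − I.
Solving for I: (1 + 1)·I equals the remaining terms, so I = (1/2)·(exp(-w)*sin(w) - exp(-w)*cos(w)).

exp(-w)*sin(w)/2 - exp(-w)*cos(w)/2 + C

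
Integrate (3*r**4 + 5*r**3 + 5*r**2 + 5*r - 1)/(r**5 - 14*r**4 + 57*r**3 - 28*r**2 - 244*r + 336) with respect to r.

Factor the denominator: (r - 7)*(r - 4)*(r - 3)*(r - 2)*(r + 2).
Partial-fraction decomposition: 17/(1080*(r + 2)) - 117/(40*(r - 2)) + 437/(20*(r - 3)) - 1187/(36*(r - 4)) + 9197/(540*(r - 7)).
Integrate each term: A/(r−a) contributes A·log|r−a|.

9197*log(r - 7)/540 - 1187*log(r - 4)/36 + 437*log(r - 3)/20 - 117*log(r - 2)/40 + 17*log(r + 2)/1080 + C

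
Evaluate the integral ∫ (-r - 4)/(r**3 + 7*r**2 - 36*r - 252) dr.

-5*log(r - 6)/78 - log(r + 6)/6 + 3*log(r + 7)/13 + C

Factor the denominator: (r - 6)*(r + 6)*(r + 7).
Partial-fraction decomposition: 3/(13*(r + 7)) - 1/(6*(r + 6)) - 5/(78*(r - 6)).
Integrate each term: A/(r−a) contributes A·log|r−a|.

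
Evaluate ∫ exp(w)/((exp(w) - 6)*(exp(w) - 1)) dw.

Let u = e^w, du = e^w dw.
The integral becomes ∫ du/((u-6)(u-1)); decompose into partial fractions.

log(exp(w) - 6)/5 - log(exp(w) - 1)/5 + C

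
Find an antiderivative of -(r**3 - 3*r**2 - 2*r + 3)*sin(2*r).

r**3*cos(2*r)/2 - 3*r**2*sin(2*r)/4 - 3*r**2*cos(2*r)/2 + 3*r*sin(2*r)/2 - 7*r*cos(2*r)/4 + 7*sin(2*r)/8 + 9*cos(2*r)/4 + C

Use integration by parts with u = r**3 - 3*r**2 - 2*r + 3, dv = -sin(2*r) dr, so v = cos(2*r)/2.
Apply parts 3 times (tabular method): alternate signs, differentiate u down to 0, integrate dv up.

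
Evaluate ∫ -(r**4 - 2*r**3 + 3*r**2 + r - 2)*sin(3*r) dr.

Use integration by parts with u = r**4 - 2*r**3 + 3*r**2 + r - 2, dv = -sin(3*r) dr, so v = cos(3*r)/3.
Apply parts 4 times (tabular method): alternate signs, differentiate u down to 0, integrate dv up.

r**4*cos(3*r)/3 - 4*r**3*sin(3*r)/9 - 2*r**3*cos(3*r)/3 + 2*r**2*sin(3*r)/3 + 5*r**2*cos(3*r)/9 - 10*r*sin(3*r)/27 + 7*r*cos(3*r)/9 - 7*sin(3*r)/27 - 64*cos(3*r)/81 + C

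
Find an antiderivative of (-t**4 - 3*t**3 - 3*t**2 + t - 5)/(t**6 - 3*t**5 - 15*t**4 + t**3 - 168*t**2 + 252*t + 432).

-293*log(t - 6)/1800 + 55*log(t - 2)/936 - log(t + 1)/90 + 121*log(t + 4)/4500 + 2581*log(t**2 + 9)/58500 - 433*atan(t/3)/29250 + C

Factor the denominator: (t - 6)*(t - 2)*(t + 1)*(t + 4)*(t**2 + 9).
Partial-fraction decomposition: (2581*t - 1299)/(29250*(t**2 + 9)) + 121/(4500*(t + 4)) - 1/(90*(t + 1)) + 55/(936*(t - 2)) - 293/(1800*(t - 6)).
Integrate each term; A/(t−a) gives A·log|t−a|; the (Bt+D)/(t²+p²) term gives a log and an atan.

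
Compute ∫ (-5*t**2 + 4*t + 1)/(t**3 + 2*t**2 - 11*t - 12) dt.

-8*log(t - 3)/7 + 2*log(t + 1)/3 - 95*log(t + 4)/21 + C

Factor the denominator: (t - 3)*(t + 1)*(t + 4).
Partial-fraction decomposition: -95/(21*(t + 4)) + 2/(3*(t + 1)) - 8/(7*(t - 3)).
Integrate each term: A/(t−a) contributes A·log|t−a|.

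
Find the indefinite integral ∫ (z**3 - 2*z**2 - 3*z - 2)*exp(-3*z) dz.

Use integration by parts with u = z**3 - 2*z**2 - 3*z - 2, dv = exp(-3*z) dz, so v = -exp(-3*z)/3.
Apply parts 3 times (tabular method): alternate signs, differentiate u down to 0, integrate dv up.

(-9*z**3 + 9*z**2 + 33*z + 29)*exp(-3*z)/27 + C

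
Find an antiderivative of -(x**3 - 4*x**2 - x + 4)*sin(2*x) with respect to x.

Use integration by parts with u = x**3 - 4*x**2 - x + 4, dv = -sin(2*x) dx, so v = cos(2*x)/2.
Apply parts 3 times (tabular method): alternate signs, differentiate u down to 0, integrate dv up.

x**3*cos(2*x)/2 - 3*x**2*sin(2*x)/4 - 2*x**2*cos(2*x) + 2*x*sin(2*x) - 5*x*cos(2*x)/4 + 5*sin(2*x)/8 + 3*cos(2*x) + C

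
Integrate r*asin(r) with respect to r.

Use integration by parts with u = arcsin(r), dv = r dr.
Then du = 1/sqrt(-r**2 + 1) dr.

r**2*asin(r)/2 + r*sqrt(-r**2 + 1)/4 - asin(r)/4 + C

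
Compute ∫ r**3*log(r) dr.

r**4*log(r)/4 - r**4/16 + C

Use integration by parts with u = log(r), dv = r**3 dr.
Then du = 1/r dr and v = r**4/4.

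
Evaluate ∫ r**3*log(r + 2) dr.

Use integration by parts with u = log(r + 2), dv = r**3 dr.
Then du = 1/(r + 2) dr and v = r**4/4.

r**4*log(r + 2)/4 - r**4/16 + r**3/6 - r**2/2 + 2*r - 4*log(r + 2) + C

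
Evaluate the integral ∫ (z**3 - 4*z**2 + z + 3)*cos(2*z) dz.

z**3*sin(2*z)/2 - 2*z**2*sin(2*z) + 3*z**2*cos(2*z)/4 - z*sin(2*z)/4 - 2*z*cos(2*z) + 5*sin(2*z)/2 - cos(2*z)/8 + C

Use integration by parts with u = z**3 - 4*z**2 + z + 3, dv = cos(2*z) dz, so v = sin(2*z)/2.
Apply parts 3 times (tabular method): alternate signs, differentiate u down to 0, integrate dv up.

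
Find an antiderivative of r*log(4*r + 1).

Use integration by parts with u = log(4*r + 1), dv = r dr.
Then du = 4/(4*r + 1) dr and v = r**2/2.

r**2*log(4*r + 1)/2 - r**2/4 + r/8 - log(4*r + 1)/32 + C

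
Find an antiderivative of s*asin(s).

s**2*asin(s)/2 + s*sqrt(-s**2 + 1)/4 - asin(s)/4 + C

Use integration by parts with u = arcsin(s), dv = s ds.
Then du = 1/sqrt(-s**2 + 1) ds.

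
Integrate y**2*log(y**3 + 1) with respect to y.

Let u = y**3 + 1, so du = (3*y**2) dy.
The integral becomes (1/3)·∫ log(u) du; integrate by parts with u′=log(u), dv′=du.

y**3*log(y**3 + 1)/3 - y**3/3 + log(y**3 + 1)/3 + C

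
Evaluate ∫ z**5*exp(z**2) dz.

(z**4 - 2*z**2 + 2)*exp(z**2)/2 + C

Let u = z², du = 2z dz; rewrite as (1/2)∫ u^2·exp(1u) du.
Now integrate by parts 2 times.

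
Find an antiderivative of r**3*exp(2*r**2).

(2*r**2 - 1)*exp(2*r**2)/8 + C

Let u = r², du = 2r dr; rewrite as (1/2)∫ u^1·exp(2u) du.
Now integrate by parts 1 time.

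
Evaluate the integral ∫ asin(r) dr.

r*asin(r) + sqrt(-r**2 + 1) + C

Use integration by parts with u = arcsin(r), dv = dr.
Then du = 1/sqrt(-r**2 + 1) dr.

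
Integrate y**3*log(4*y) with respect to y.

Use integration by parts with u = log(4*y), dv = y**3 dy.
Then du = 1/y dy and v = y**4/4.

y**4*(log(y) + 2*log(2))/4 - y**4/16 + C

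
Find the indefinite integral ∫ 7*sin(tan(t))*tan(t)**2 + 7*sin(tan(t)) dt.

-7*cos(tan(t)) + C

Let u = tan(t), so du = (tan(t)**2 + 1) dt.
Rewriting, the integral becomes 7·∫ sin(u) du = 7·-cos(u).
Substituting back, u = tan(t).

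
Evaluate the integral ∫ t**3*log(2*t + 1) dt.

t**4*log(2*t + 1)/4 - t**4/16 + t**3/24 - t**2/32 + t/32 - log(2*t + 1)/64 + C

Use integration by parts with u = log(2*t + 1), dv = t**3 dt.
Then du = 2/(2*t + 1) dt and v = t**4/4.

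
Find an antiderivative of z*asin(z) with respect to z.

z**2*asin(z)/2 + z*sqrt(-z**2 + 1)/4 - asin(z)/4 + C

Use integration by parts with u = arcsin(z), dv = z dz.
Then du = 1/sqrt(-z**2 + 1) dz.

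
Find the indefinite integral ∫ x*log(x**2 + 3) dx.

Let u = x**2 + 3, so du = (2*x) dx.
The integral becomes (1/2)·∫ log(u) du; integrate by parts with u′=log(u), dv′=du.

x**2*log(x**2 + 3)/2 - x**2/2 + 3*log(x**2 + 3)/2 + C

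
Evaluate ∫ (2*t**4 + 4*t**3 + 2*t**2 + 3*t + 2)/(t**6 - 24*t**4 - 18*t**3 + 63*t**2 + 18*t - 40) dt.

Factor the denominator: (t - 5)*(t - 1)**2*(t + 1)*(t + 2)*(t + 4).
Partial-fraction decomposition: -139/(675*(t + 4)) + 2/(63*(t + 2)) + 1/(72*(t + 1)) - 1009/(7200*(t - 1)) - 13/(120*(t - 1)**2) + 1817/(6048*(t - 5)).
Integrate each term; A/(t−a) gives A·log|t−a|; A/(t−a)² gives −A/(t−a).

1817*log(t - 5)/6048 - 1009*log(t - 1)/7200 + log(t + 1)/72 + 2*log(t + 2)/63 - 139*log(t + 4)/675 + 13/(120*t - 120) + C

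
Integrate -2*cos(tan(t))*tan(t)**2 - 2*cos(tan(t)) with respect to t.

Let u = tan(t), so du = (tan(t)**2 + 1) dt.
Rewriting, the integral becomes -2·∫ cos(u) du = -2·sin(u).
Substituting back, u = tan(t).

-2*sin(tan(t)) + C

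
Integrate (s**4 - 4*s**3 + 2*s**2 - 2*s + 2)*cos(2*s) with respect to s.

s**4*sin(2*s)/2 - 2*s**3*sin(2*s) + s**3*cos(2*s) - s**2*sin(2*s)/2 - 3*s**2*cos(2*s) + 2*s*sin(2*s) - s*cos(2*s)/2 + 5*sin(2*s)/4 + cos(2*s) + C

Use integration by parts with u = s**4 - 4*s**3 + 2*s**2 - 2*s + 2, dv = cos(2*s) ds, so v = sin(2*s)/2.
Apply parts 4 times (tabular method): alternate signs, differentiate u down to 0, integrate dv up.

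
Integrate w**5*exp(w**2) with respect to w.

Let u = w², du = 2w dw; rewrite as (1/2)∫ u^2·exp(1u) du.
Now integrate by parts 2 times.

(w**4 - 2*w**2 + 2)*exp(w**2)/2 + C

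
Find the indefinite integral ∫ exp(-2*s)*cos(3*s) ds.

Let I denote the integral. Integrate by parts with u = cos(3*s), dv = exp(-2*s) ds, so v = -exp(-2*s)/2: I = -exp(-2*s)*cos(3*s)/2 − (3/2)·∫ exp(-2*s)*sin(3*s) ds.
Apply parts again with u = sin(3*s), dv = exp(-2*s) ds: ∫ exp(-2*s)*sin(3*s) ds = -exp(-2*s)*sin(3*s)/2 + (3/2)·I. Substituting back brings back I: I = 3*exp(-2*s)*sin(3*s)/4 - exp(-2*s)*cos(3*s)/2 − (9/4)·I.
Solving for I: (1 + 9/4)·I equals the remaining terms, so I = (4/13)·(3*exp(-2*s)*sin(3*s)/4 - exp(-2*s)*cos(3*s)/2).

3*exp(-2*s)*sin(3*s)/13 - 2*exp(-2*s)*cos(3*s)/13 + C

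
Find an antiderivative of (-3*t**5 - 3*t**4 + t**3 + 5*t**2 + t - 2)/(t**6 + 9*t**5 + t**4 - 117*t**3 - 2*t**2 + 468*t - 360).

-9291*log(t - 2)/19600 - log(t - 1)/168 - 499*log(t + 3)/600 + 7493*log(t + 5)/588 - 4849*log(t + 6)/336 + 29/(70*t - 140) + C

Factor the denominator: (t - 2)**2*(t - 1)*(t + 3)*(t + 5)*(t + 6).
Partial-fraction decomposition: -4849/(336*(t + 6)) + 7493/(588*(t + 5)) - 499/(600*(t + 3)) - 1/(168*(t - 1)) - 9291/(19600*(t - 2)) - 29/(70*(t - 2)**2).
Integrate each term; A/(t−a) gives A·log|t−a|; A/(t−a)² gives −A/(t−a).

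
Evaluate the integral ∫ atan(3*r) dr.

Use integration by parts with u = arctan(3*r), dv = dr.
Then du = 3/(9*r**2 + 1) dr.

r*atan(3*r) - log(9*r**2 + 1)/6 + C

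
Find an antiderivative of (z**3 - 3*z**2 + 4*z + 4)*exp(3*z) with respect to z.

(9*z**3 - 36*z**2 + 60*z + 16)*exp(3*z)/27 + C

Use integration by parts with u = z**3 - 3*z**2 + 4*z + 4, dv = exp(3*z) dz, so v = exp(3*z)/3.
Apply parts 3 times (tabular method): alternate signs, differentiate u down to 0, integrate dv up.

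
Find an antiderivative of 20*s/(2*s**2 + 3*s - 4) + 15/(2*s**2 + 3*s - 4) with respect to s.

Let u = 2*s**2 + 3*s - 4, so du = (4*s + 3) ds.
Rewriting, the integral becomes 5·∫ 1/u du = 5·log(u).
Substituting back, u = 2*s**2 + 3*s - 4.

5*log(2*s**2 + 3*s - 4) + C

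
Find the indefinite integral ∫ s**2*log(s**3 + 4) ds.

s**3*log(s**3 + 4)/3 - s**3/3 + 4*log(s**3 + 4)/3 + C

Let u = s**3 + 4, so du = (3*s**2) ds.
The integral becomes (1/3)·∫ log(u) du; integrate by parts with u′=log(u), dv′=du.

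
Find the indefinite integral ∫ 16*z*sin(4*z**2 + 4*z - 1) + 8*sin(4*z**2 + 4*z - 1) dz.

Let u = 4*z**2 + 4*z - 1, so du = (8*z + 4) dz.
Rewriting, the integral becomes 2·∫ sin(u) du = 2·-cos(u).
Substituting back, u = 4*z**2 + 4*z - 1.

-2*cos(4*z**2 + 4*z - 1) + C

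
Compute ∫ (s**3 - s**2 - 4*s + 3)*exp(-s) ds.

Use integration by parts with u = s**3 - s**2 - 4*s + 3, dv = exp(-s) ds, so v = -exp(-s).
Apply parts 3 times (tabular method): alternate signs, differentiate u down to 0, integrate dv up.

(-s**3 - 2*s**2 - 3)*exp(-s) + C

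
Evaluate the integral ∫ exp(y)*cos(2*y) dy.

Let I denote the integral. Integrate by parts with u = cos(2*y), dv = exp(y) dy, so v = exp(y): I = exp(y)*cos(2*y) + 2·∫ exp(y)*sin(2*y) dy.
Apply parts again with u = sin(2*y), dv = exp(y) dy: ∫ exp(y)*sin(2*y) dy = exp(y)*sin(2*y) − 2·I. Substituting back brings back I: I = 2*exp(y)*sin(2*y) + exp(y)*cos(2*y) − 4·I.
Solving for I: (1 + 4)·I equals the remaining terms, so I = (1/5)·(2*exp(y)*sin(2*y) + exp(y)*cos(2*y)).

2*exp(y)*sin(2*y)/5 + exp(y)*cos(2*y)/5 + C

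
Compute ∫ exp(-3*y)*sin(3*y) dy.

-exp(-3*y)*sin(3*y)/6 - exp(-3*y)*cos(3*y)/6 + C

Let I denote the integral. Integrate by parts with u = sin(3*y), dv = exp(-3*y) dy, so v = -exp(-3*y)/3: I = -exp(-3*y)*sin(3*y)/3 + ∫ exp(-3*y)*cos(3*y) dy.
Apply parts again with u = cos(3*y), dv = exp(-3*y) dy: ∫ exp(-3*y)*cos(3*y) dy = -exp(-3*y)*cos(3*y)/3 − I. Substituting back brings back I: I = -exp(-3*y)*sin(3*y)/3 - exp(-3*y)*cos(3*y)/3 − I.
Solving for I: (1 + 1)·I equals the remaining terms, so I = (1/2)·(-exp(-3*y)*sin(3*y)/3 - exp(-3*y)*cos(3*y)/3).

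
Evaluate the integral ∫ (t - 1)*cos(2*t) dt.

Use integration by parts with u = t - 1, dv = cos(2*t) dt, so v = sin(2*t)/2.
Apply parts 1 times (tabular method): alternate signs, differentiate u down to 0, integrate dv up.

t*sin(2*t)/2 - sin(2*t)/2 + cos(2*t)/4 + C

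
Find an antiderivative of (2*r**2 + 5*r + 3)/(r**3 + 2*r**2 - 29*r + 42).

18*log(r - 3)/5 - 7*log(r - 2)/3 + 11*log(r + 7)/15 + C

Factor the denominator: (r - 3)*(r - 2)*(r + 7).
Partial-fraction decomposition: 11/(15*(r + 7)) - 7/(3*(r - 2)) + 18/(5*(r - 3)).
Integrate each term: A/(r−a) contributes A·log|r−a|.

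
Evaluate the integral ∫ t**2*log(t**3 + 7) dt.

t**3*log(t**3 + 7)/3 - t**3/3 + 7*log(t**3 + 7)/3 + C

Let u = t**3 + 7, so du = (3*t**2) dt.
The integral becomes (1/3)·∫ log(u) du; integrate by parts with u′=log(u), dv′=du.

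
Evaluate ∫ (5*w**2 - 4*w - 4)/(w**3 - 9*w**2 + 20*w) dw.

-log(w)/5 + 101*log(w - 5)/5 - 15*log(w - 4) + C

Factor the denominator: w*(w - 5)*(w - 4).
Partial-fraction decomposition: -15/(w - 4) + 101/(5*(w - 5)) - 1/(5*w).
Integrate each term: A/(w−a) contributes A·log|w−a|.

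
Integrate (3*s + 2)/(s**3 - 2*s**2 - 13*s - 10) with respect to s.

Factor the denominator: (s - 5)*(s + 1)*(s + 2).
Partial-fraction decomposition: -4/(7*(s + 2)) + 1/(6*(s + 1)) + 17/(42*(s - 5)).
Integrate each term: A/(s−a) contributes A·log|s−a|.

17*log(s - 5)/42 + log(s + 1)/6 - 4*log(s + 2)/7 + C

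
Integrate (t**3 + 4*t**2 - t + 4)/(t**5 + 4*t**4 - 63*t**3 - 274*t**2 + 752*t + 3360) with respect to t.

134*log(t - 7)/1287 - 8*log(t - 4)/135 + log(t + 4)/22 + 4*log(t + 5)/27 - 31*log(t + 6)/130 + C

Factor the denominator: (t - 7)*(t - 4)*(t + 4)*(t + 5)*(t + 6).
Partial-fraction decomposition: -31/(130*(t + 6)) + 4/(27*(t + 5)) + 1/(22*(t + 4)) - 8/(135*(t - 4)) + 134/(1287*(t - 7)).
Integrate each term: A/(t−a) contributes A·log|t−a|.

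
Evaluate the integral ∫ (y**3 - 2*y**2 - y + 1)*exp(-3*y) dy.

Use integration by parts with u = y**3 - 2*y**2 - y + 1, dv = exp(-3*y) dy, so v = -exp(-3*y)/3.
Apply parts 3 times (tabular method): alternate signs, differentiate u down to 0, integrate dv up.

(-9*y**3 + 9*y**2 + 15*y - 4)*exp(-3*y)/27 + C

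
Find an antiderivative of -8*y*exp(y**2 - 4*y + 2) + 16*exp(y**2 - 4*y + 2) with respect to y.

Let u = y**2 - 4*y + 2, so du = (2*y - 4) dy.
Rewriting, the integral becomes -4·∫ e^u du = -4·e^u.
Substituting back, u = y**2 - 4*y + 2.

-4*exp(y**2 - 4*y + 2) + C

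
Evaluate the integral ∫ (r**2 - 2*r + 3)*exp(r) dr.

(r**2 - 4*r + 7)*exp(r) + C

Use integration by parts with u = r**2 - 2*r + 3, dv = exp(r) dr, so v = exp(r).
Apply parts 2 times (tabular method): alternate signs, differentiate u down to 0, integrate dv up.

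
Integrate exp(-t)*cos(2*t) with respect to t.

Let I denote the integral. Integrate by parts with u = cos(2*t), dv = exp(-t) dt, so v = -exp(-t): I = -exp(-t)*cos(2*t) − 2·∫ exp(-t)*sin(2*t) dt.
Apply parts again with u = sin(2*t), dv = exp(-t) dt: ∫ exp(-t)*sin(2*t) dt = -exp(-t)*sin(2*t) + 2·I. Substituting back brings back I: I = 2*exp(-t)*sin(2*t) - exp(-t)*cos(2*t) − 4·I.
Solving for I: (1 + 4)·I equals the remaining terms, so I = (1/5)·(2*exp(-t)*sin(2*t) - exp(-t)*cos(2*t)).

2*exp(-t)*sin(2*t)/5 - exp(-t)*cos(2*t)/5 + C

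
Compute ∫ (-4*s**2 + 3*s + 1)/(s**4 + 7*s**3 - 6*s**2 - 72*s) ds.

Factor the denominator: s*(s - 3)*(s + 4)*(s + 6).
Partial-fraction decomposition: 161/(108*(s + 6)) - 75/(56*(s + 4)) - 26/(189*(s - 3)) - 1/(72*s).
Integrate each term: A/(s−a) contributes A·log|s−a|.

-log(s)/72 - 26*log(s - 3)/189 - 75*log(s + 4)/56 + 161*log(s + 6)/108 + C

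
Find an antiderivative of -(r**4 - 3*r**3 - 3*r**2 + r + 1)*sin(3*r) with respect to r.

Use integration by parts with u = r**4 - 3*r**3 - 3*r**2 + r + 1, dv = -sin(3*r) dr, so v = cos(3*r)/3.
Apply parts 4 times (tabular method): alternate signs, differentiate u down to 0, integrate dv up.

r**4*cos(3*r)/3 - 4*r**3*sin(3*r)/9 - r**3*cos(3*r) + r**2*sin(3*r) - 13*r**2*cos(3*r)/9 + 26*r*sin(3*r)/27 + r*cos(3*r) - sin(3*r)/3 + 53*cos(3*r)/81 + C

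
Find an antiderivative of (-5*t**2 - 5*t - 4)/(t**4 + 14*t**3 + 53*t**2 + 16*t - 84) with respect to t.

Factor the denominator: (t - 1)*(t + 2)*(t + 6)*(t + 7).
Partial-fraction decomposition: 107/(20*(t + 7)) - 11/(2*(t + 6)) + 7/(30*(t + 2)) - 1/(12*(t - 1)).
Integrate each term: A/(t−a) contributes A·log|t−a|.

-log(t - 1)/12 + 7*log(t + 2)/30 - 11*log(t + 6)/2 + 107*log(t + 7)/20 + C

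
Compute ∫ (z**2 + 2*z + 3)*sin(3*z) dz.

Use integration by parts with u = z**2 + 2*z + 3, dv = sin(3*z) dz, so v = -cos(3*z)/3.
Apply parts 2 times (tabular method): alternate signs, differentiate u down to 0, integrate dv up.

-z**2*cos(3*z)/3 + 2*z*sin(3*z)/9 - 2*z*cos(3*z)/3 + 2*sin(3*z)/9 - 25*cos(3*z)/27 + C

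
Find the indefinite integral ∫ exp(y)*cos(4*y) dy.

4*exp(y)*sin(4*y)/17 + exp(y)*cos(4*y)/17 + C

Let I denote the integral. Integrate by parts with u = cos(4*y), dv = exp(y) dy, so v = exp(y): I = exp(y)*cos(4*y) + 4·∫ exp(y)*sin(4*y) dy.
Apply parts again with u = sin(4*y), dv = exp(y) dy: ∫ exp(y)*sin(4*y) dy = exp(y)*sin(4*y) − 4·I. Substituting back brings back I: I = 4*exp(y)*sin(4*y) + exp(y)*cos(4*y) − 16·I.
Solving for I: (1 + 16)·I equals the remaining terms, so I = (1/17)·(4*exp(y)*sin(4*y) + exp(y)*cos(4*y)).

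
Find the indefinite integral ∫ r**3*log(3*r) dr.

Use integration by parts with u = log(3*r), dv = r**3 dr.
Then du = 1/r dr and v = r**4/4.

r**4*(log(r) + log(3))/4 - r**4/16 + C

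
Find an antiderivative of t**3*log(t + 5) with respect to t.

Use integration by parts with u = log(t + 5), dv = t**3 dt.
Then du = 1/(t + 5) dt and v = t**4/4.

t**4*log(t + 5)/4 - t**4/16 + 5*t**3/12 - 25*t**2/8 + 125*t/4 - 625*log(t + 5)/4 + C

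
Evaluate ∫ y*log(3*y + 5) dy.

y**2*log(3*y + 5)/2 - y**2/4 + 5*y/6 - 25*log(3*y + 5)/18 + C

Use integration by parts with u = log(3*y + 5), dv = y dy.
Then du = 3/(3*y + 5) dy and v = y**2/2.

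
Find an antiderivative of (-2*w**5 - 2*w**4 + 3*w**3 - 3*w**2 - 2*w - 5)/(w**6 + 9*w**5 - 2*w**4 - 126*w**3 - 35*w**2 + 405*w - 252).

Factor the denominator: (w - 3)*(w - 1)**2*(w + 3)*(w + 4)*(w + 7).
Partial-fraction decomposition: -1843/(512*(w + 7)) + 433/(175*(w + 4)) - 217/(384*(w + 3)) + 647/(12800*(w - 1)) + 11/(320*(w - 1)**2) - 121/(336*(w - 3)).
Integrate each term; A/(w−a) gives A·log|w−a|; A/(w−a)² gives −A/(w−a).

-121*log(w - 3)/336 + 647*log(w - 1)/12800 - 217*log(w + 3)/384 + 433*log(w + 4)/175 - 1843*log(w + 7)/512 - 11/(320*w - 320) + C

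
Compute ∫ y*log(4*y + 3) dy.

Use integration by parts with u = log(4*y + 3), dv = y dy.
Then du = 4/(4*y + 3) dy and v = y**2/2.

y**2*log(4*y + 3)/2 - y**2/4 + 3*y/8 - 9*log(4*y + 3)/32 + C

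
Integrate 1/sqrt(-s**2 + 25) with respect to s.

asin(s/5) + C

Substitute s = 5·sin(θ), so ds = 5·cos(θ) dθ and the radical becomes sqrt(-s**2 + 25) = 5·cos(θ) by the Pythagorean identity.
Integrate the resulting trig expression in θ, then back-substitute θ = asin(s/5), sin(θ) = s/5, cos(θ) = sqrt(-s**2 + 25)/5 (absorbing any constant into C).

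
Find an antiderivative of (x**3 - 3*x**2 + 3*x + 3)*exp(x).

Use integration by parts with u = x**3 - 3*x**2 + 3*x + 3, dv = exp(x) dx, so v = exp(x).
Apply parts 3 times (tabular method): alternate signs, differentiate u down to 0, integrate dv up.

(x**3 - 6*x**2 + 15*x - 12)*exp(x) + C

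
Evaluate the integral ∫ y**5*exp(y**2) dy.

Let u = y², du = 2y dy; rewrite as (1/2)∫ u^2·exp(1u) du.
Now integrate by parts 2 times.

(y**4 - 2*y**2 + 2)*exp(y**2)/2 + C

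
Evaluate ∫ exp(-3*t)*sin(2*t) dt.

-3*exp(-3*t)*sin(2*t)/13 - 2*exp(-3*t)*cos(2*t)/13 + C

Let I denote the integral. Integrate by parts with u = sin(2*t), dv = exp(-3*t) dt, so v = -exp(-3*t)/3: I = -exp(-3*t)*sin(2*t)/3 + (2/3)·∫ exp(-3*t)*cos(2*t) dt.
Apply parts again with u = cos(2*t), dv = exp(-3*t) dt: ∫ exp(-3*t)*cos(2*t) dt = -exp(-3*t)*cos(2*t)/3 − (2/3)·I. Substituting back brings back I: I = -exp(-3*t)*sin(2*t)/3 - 2*exp(-3*t)*cos(2*t)/9 − (4/9)·I.
Solving for I: (1 + 4/9)·I equals the remaining terms, so I = (9/13)·(-exp(-3*t)*sin(2*t)/3 - 2*exp(-3*t)*cos(2*t)/9).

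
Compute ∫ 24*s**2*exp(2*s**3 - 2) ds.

4*exp(2*s**3 - 2) + C

Let u = 2*s**3 - 2, so du = (6*s**2) ds.
Rewriting, the integral becomes 4·∫ e^u du = 4·e^u.
Substituting back, u = 2*s**3 - 2.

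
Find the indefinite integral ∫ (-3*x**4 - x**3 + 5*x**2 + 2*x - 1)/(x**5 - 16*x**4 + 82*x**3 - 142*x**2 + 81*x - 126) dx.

-911*log(x - 7)/25 + 3913*log(x - 6)/111 - 11*log(x - 3)/6 + 39*log(x**2 + 1)/3700 + 123*atan(x)/1850 + C

Factor the denominator: (x - 7)*(x - 6)*(x - 3)*(x**2 + 1).
Partial-fraction decomposition: 3*(13*x + 41)/(1850*(x**2 + 1)) - 11/(6*(x - 3)) + 3913/(111*(x - 6)) - 911/(25*(x - 7)).
Integrate each term; A/(x−a) gives A·log|x−a|; the (Bx+D)/(x²+p²) term gives a log and an atan.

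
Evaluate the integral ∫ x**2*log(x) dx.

x**3*log(x)/3 - x**3/9 + C

Use integration by parts with u = log(x), dv = x**2 dx.
Then du = 1/x dx and v = x**3/3.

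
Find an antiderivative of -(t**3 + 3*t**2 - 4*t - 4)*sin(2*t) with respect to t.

Use integration by parts with u = t**3 + 3*t**2 - 4*t - 4, dv = -sin(2*t) dt, so v = cos(2*t)/2.
Apply parts 3 times (tabular method): alternate signs, differentiate u down to 0, integrate dv up.

t**3*cos(2*t)/2 - 3*t**2*sin(2*t)/4 + 3*t**2*cos(2*t)/2 - 3*t*sin(2*t)/2 - 11*t*cos(2*t)/4 + 11*sin(2*t)/8 - 11*cos(2*t)/4 + C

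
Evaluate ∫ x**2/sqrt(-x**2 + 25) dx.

Substitute x = 5·sin(θ), so dx = 5·cos(θ) dθ and the radical becomes sqrt(-x**2 + 25) = 5·cos(θ) by the Pythagorean identity.
Integrate the resulting trig expression in θ, then back-substitute θ = asin(x/5), sin(θ) = x/5, cos(θ) = sqrt(-x**2 + 25)/5 (absorbing any constant into C).

-x*sqrt(-x**2 + 25)/2 + 25*asin(x/5)/2 + C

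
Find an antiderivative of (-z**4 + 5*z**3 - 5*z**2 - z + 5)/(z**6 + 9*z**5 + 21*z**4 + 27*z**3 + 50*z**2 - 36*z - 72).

Factor the denominator: (z - 1)*(z + 1)*(z + 3)*(z + 6)*(z**2 + 4).
Partial-fraction decomposition: 3*(25*z + 42)/(520*(z**2 + 4)) + 509/(840*(z + 6)) - 253/(312*(z + 3)) + 1/(20*(z + 1)) + 3/(280*(z - 1)).
Integrate each term; A/(z−a) gives A·log|z−a|; the (Bz+D)/(z²+p²) term gives a log and an atan.

3*log(z - 1)/280 + log(z + 1)/20 - 253*log(z + 3)/312 + 509*log(z + 6)/840 + 15*log(z**2 + 4)/208 + 63*atan(z/2)/520 + C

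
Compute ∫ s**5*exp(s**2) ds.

Let u = s², du = 2s ds; rewrite as (1/2)∫ u^2·exp(1u) du.
Now integrate by parts 2 times.

(s**4 - 2*s**2 + 2)*exp(s**2)/2 + C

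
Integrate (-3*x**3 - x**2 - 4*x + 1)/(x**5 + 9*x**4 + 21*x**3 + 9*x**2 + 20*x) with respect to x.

Factor the denominator: x*(x + 4)*(x + 5)*(x**2 + 1).
Partial-fraction decomposition: -(29*x + 37)/(442*(x**2 + 1)) + 371/(130*(x + 5)) - 193/(68*(x + 4)) + 1/(20*x).
Integrate each term; A/(x−a) gives A·log|x−a|; the (Bx+D)/(x²+p²) term gives a log and an atan.

log(x)/20 - 193*log(x + 4)/68 + 371*log(x + 5)/130 - 29*log(x**2 + 1)/884 - 37*atan(x)/442 + C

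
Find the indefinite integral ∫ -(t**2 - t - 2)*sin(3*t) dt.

Use integration by parts with u = t**2 - t - 2, dv = -sin(3*t) dt, so v = cos(3*t)/3.
Apply parts 2 times (tabular method): alternate signs, differentiate u down to 0, integrate dv up.

t**2*cos(3*t)/3 - 2*t*sin(3*t)/9 - t*cos(3*t)/3 + sin(3*t)/9 - 20*cos(3*t)/27 + C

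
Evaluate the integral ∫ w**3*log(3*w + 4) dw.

w**4*log(3*w + 4)/4 - w**4/16 + w**3/9 - 2*w**2/9 + 16*w/27 - 64*log(3*w + 4)/81 + C

Use integration by parts with u = log(3*w + 4), dv = w**3 dw.
Then du = 3/(3*w + 4) dw and v = w**4/4.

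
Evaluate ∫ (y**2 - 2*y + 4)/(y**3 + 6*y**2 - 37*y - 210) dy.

Factor the denominator: (y - 6)*(y + 5)*(y + 7).
Partial-fraction decomposition: 67/(26*(y + 7)) - 39/(22*(y + 5)) + 28/(143*(y - 6)).
Integrate each term: A/(y−a) contributes A·log|y−a|.

28*log(y - 6)/143 - 39*log(y + 5)/22 + 67*log(y + 7)/26 + C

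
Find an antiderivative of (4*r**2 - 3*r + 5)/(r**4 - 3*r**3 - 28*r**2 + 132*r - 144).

Factor the denominator: (r - 4)*(r - 3)*(r - 2)*(r + 6).
Partial-fraction decomposition: -167/(720*(r + 6)) + 15/(16*(r - 2)) - 32/(9*(r - 3)) + 57/(20*(r - 4)).
Integrate each term: A/(r−a) contributes A·log|r−a|.

57*log(r - 4)/20 - 32*log(r - 3)/9 + 15*log(r - 2)/16 - 167*log(r + 6)/720 + C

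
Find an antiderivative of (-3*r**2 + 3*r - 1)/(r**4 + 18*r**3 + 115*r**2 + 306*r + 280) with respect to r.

-19*log(r + 2)/30 + 61*log(r + 4)/6 - 91*log(r + 5)/6 + 169*log(r + 7)/30 + C

Factor the denominator: (r + 2)*(r + 4)*(r + 5)*(r + 7).
Partial-fraction decomposition: 169/(30*(r + 7)) - 91/(6*(r + 5)) + 61/(6*(r + 4)) - 19/(30*(r + 2)).
Integrate each term: A/(r−a) contributes A·log|r−a|.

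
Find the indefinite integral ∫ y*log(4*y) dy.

y**2*(log(y) + 2*log(2))/2 - y**2/4 + C

Use integration by parts with u = log(4*y), dv = y dy.
Then du = 1/y dy and v = y**2/2.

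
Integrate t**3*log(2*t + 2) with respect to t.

t**4*log(2*t + 2)/4 - t**4/16 + t**3/12 - t**2/8 + t/4 - log(t + 1)/4 + C

Use integration by parts with u = log(2*t + 2), dv = t**3 dt.
Then du = 2/(2*t + 2) dt and v = t**4/4.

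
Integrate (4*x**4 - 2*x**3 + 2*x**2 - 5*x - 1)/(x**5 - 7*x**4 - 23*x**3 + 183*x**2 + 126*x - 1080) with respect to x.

Factor the denominator: (x - 6)*(x - 5)*(x - 3)*(x + 3)*(x + 4).
Partial-fraction decomposition: 401/(210*(x + 4)) - 205/(216*(x + 3)) + 68/(63*(x - 3)) - 379/(24*(x - 5)) + 4793/(270*(x - 6)).
Integrate each term: A/(x−a) contributes A·log|x−a|.

4793*log(x - 6)/270 - 379*log(x - 5)/24 + 68*log(x - 3)/63 - 205*log(x + 3)/216 + 401*log(x + 4)/210 + C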